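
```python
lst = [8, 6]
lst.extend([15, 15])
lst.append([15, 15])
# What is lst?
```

After line 1: lst = [8, 6]
After line 2 (extend unpacks [15, 15]): lst = [8, 6, 15, 15]
After line 3 (append adds [15, 15] as single element): lst = [8, 6, 15, 15, [15, 15]]

[8, 6, 15, 15, [15, 15]]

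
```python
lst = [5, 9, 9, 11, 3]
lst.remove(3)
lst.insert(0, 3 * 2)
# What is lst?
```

After line 1: lst = [5, 9, 9, 11, 3]
After line 2 (remove first 3): lst = [5, 9, 9, 11]
After line 3 (insert 6 at index 0): lst = [6, 5, 9, 9, 11]

[6, 5, 9, 9, 11]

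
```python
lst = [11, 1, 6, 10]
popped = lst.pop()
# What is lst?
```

[11, 1, 6]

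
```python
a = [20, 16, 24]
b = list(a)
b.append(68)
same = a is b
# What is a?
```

After line 1: a = [20, 16, 24]
After line 2 (b = list(a) is a shallow copy, new object): a = [20, 16, 24], b = [20, 16, 24]
After line 3 (append only mutates b): a = [20, 16, 24], b = [20, 16, 24, 68]
After line 4 (same = a is b; different objects -> False): same = False

[20, 16, 24]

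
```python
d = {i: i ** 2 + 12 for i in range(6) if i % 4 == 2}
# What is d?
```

{2: 16}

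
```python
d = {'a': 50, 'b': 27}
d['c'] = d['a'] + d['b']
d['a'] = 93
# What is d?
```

After line 1: d = {'a': 50, 'b': 27}
After line 2 (d['c'] = 50 + 27): d = {'a': 50, 'b': 27, 'c': 77}
After line 3: d = {'a': 93, 'b': 27, 'c': 77}

{'a': 93, 'b': 27, 'c': 77}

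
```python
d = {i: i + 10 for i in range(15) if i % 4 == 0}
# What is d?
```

{0: 10, 4: 14, 8: 18, 12: 22}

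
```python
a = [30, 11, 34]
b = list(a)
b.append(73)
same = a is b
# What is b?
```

After line 1: a = [30, 11, 34]
After line 2 (b = list(a) is a shallow copy, new object): a = [30, 11, 34], b = [30, 11, 34]
After line 3 (append only mutates b): a = [30, 11, 34], b = [30, 11, 34, 73]
After line 4 (same = a is b; different objects -> False): same = False

[30, 11, 34, 73]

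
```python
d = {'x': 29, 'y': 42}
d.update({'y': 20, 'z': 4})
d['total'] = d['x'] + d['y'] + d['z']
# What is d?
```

After line 1: d = {'x': 29, 'y': 42}
After line 2 (y overwritten, z added): d = {'x': 29, 'y': 20, 'z': 4}
After line 3 (total = 29 + 20 + 4 = 53): d = {'x': 29, 'y': 20, 'z': 4, 'total': 53}

{'x': 29, 'y': 20, 'z': 4, 'total': 53}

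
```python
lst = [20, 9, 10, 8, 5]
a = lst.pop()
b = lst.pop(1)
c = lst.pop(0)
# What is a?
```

After line 1: lst = [20, 9, 10, 8, 5]
After line 2 (pop() -> a = 5): lst = [20, 9, 10, 8]
After line 3 (pop(1) -> b = 9): lst = [20, 10, 8]
After line 4 (pop(0) -> c = 20): lst = [10, 8]

5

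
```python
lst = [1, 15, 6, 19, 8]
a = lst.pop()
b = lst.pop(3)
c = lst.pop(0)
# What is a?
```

After line 1: lst = [1, 15, 6, 19, 8]
After line 2 (pop() -> a = 8): lst = [1, 15, 6, 19]
After line 3 (pop(3) -> b = 19): lst = [1, 15, 6]
After line 4 (pop(0) -> c = 1): lst = [15, 6]

8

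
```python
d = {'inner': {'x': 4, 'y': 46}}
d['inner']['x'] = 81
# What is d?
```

After line 1: d = {'inner': {'x': 4, 'y': 46}}
After line 2 (inner x overwritten): d = {'inner': {'x': 81, 'y': 46}}

{'inner': {'x': 81, 'y': 46}}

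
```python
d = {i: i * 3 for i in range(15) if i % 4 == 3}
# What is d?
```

{3: 9, 7: 21, 11: 33}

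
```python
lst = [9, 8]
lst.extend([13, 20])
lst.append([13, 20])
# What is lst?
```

After line 1: lst = [9, 8]
After line 2 (extend unpacks [13, 20]): lst = [9, 8, 13, 20]
After line 3 (append adds [13, 20] as single element): lst = [9, 8, 13, 20, [13, 20]]

[9, 8, 13, 20, [13, 20]]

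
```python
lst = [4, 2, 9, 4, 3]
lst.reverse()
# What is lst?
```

[3, 4, 9, 2, 4]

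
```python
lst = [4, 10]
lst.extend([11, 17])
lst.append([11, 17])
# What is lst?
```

After line 1: lst = [4, 10]
After line 2 (extend unpacks [11, 17]): lst = [4, 10, 11, 17]
After line 3 (append adds [11, 17] as single element): lst = [4, 10, 11, 17, [11, 17]]

[4, 10, 11, 17, [11, 17]]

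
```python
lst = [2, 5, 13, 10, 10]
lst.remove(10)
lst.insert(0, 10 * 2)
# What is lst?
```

After line 1: lst = [2, 5, 13, 10, 10]
After line 2 (remove first 10): lst = [2, 5, 13, 10]
After line 3 (insert 20 at index 0): lst = [20, 2, 5, 13, 10]

[20, 2, 5, 13, 10]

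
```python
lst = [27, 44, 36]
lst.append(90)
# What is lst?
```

[27, 44, 36, 90]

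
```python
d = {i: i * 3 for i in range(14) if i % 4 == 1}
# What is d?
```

{1: 3, 5: 15, 9: 27, 13: 39}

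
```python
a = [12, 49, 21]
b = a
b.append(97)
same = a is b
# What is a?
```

After line 1: a = [12, 49, 21]
After line 2 (b = a is an alias, same object): a = [12, 49, 21], b = [12, 49, 21]
After line 3 (b.append mutates the shared list): a = [12, 49, 21, 97], b = [12, 49, 21, 97]
After line 4 (same = a is b; same object -> True): same = True

[12, 49, 21, 97]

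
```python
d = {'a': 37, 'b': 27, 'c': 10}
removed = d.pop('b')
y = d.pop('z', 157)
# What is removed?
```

After line 1: d = {'a': 37, 'b': 27, 'c': 10}
After line 2 (pop 'b' returns 27): d = {'a': 37, 'c': 10}, removed = 27
After line 3 (pop 'z' missing, returns default 157): d = {'a': 37, 'c': 10}, y = 157

27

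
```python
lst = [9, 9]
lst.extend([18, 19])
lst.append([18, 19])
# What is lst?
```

After line 1: lst = [9, 9]
After line 2 (extend unpacks [18, 19]): lst = [9, 9, 18, 19]
After line 3 (append adds [18, 19] as single element): lst = [9, 9, 18, 19, [18, 19]]

[9, 9, 18, 19, [18, 19]]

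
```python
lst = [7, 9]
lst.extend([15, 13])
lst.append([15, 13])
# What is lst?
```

After line 1: lst = [7, 9]
After line 2 (extend unpacks [15, 13]): lst = [7, 9, 15, 13]
After line 3 (append adds [15, 13] as single element): lst = [7, 9, 15, 13, [15, 13]]

[7, 9, 15, 13, [15, 13]]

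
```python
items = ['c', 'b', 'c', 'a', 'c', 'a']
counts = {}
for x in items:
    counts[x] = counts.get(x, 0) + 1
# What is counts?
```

Initial: counts = {}, items = ['c', 'b', 'c', 'a', 'c', 'a']
See 'c': counts = {'c': 1}
See 'b': counts = {'c': 1, 'b': 1}
See 'c': counts = {'c': 2, 'b': 1}
See 'a': counts = {'c': 2, 'b': 1, 'a': 1}
See 'c': counts = {'c': 3, 'b': 1, 'a': 1}
See 'a': counts = {'c': 3, 'b': 1, 'a': 2}

{'c': 3, 'b': 1, 'a': 2}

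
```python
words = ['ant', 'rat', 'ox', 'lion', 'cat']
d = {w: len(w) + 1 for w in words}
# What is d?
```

{'ant': 4, 'rat': 4, 'ox': 3, 'lion': 5, 'cat': 4}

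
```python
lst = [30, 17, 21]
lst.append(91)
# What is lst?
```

[30, 17, 21, 91]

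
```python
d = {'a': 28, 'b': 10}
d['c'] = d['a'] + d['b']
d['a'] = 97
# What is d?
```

After line 1: d = {'a': 28, 'b': 10}
After line 2 (d['c'] = 28 + 10): d = {'a': 28, 'b': 10, 'c': 38}
After line 3: d = {'a': 97, 'b': 10, 'c': 38}

{'a': 97, 'b': 10, 'c': 38}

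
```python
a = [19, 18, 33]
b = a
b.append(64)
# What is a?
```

After line 1: a = [19, 18, 33]
After line 2 (b = a is an alias, same object): a = [19, 18, 33], b = [19, 18, 33]
After line 3 (b.append mutates the shared list): a = [19, 18, 33, 64], b = [19, 18, 33, 64]

[19, 18, 33, 64]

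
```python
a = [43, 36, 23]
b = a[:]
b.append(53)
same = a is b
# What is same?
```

After line 1: a = [43, 36, 23]
After line 2 (b = a[:] is a shallow copy, new object): a = [43, 36, 23], b = [43, 36, 23]
After line 3 (append only mutates b): a = [43, 36, 23], b = [43, 36, 23, 53]
After line 4 (same = a is b; different objects -> False): same = False

False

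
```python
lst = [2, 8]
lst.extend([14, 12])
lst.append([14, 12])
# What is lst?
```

After line 1: lst = [2, 8]
After line 2 (extend unpacks [14, 12]): lst = [2, 8, 14, 12]
After line 3 (append adds [14, 12] as single element): lst = [2, 8, 14, 12, [14, 12]]

[2, 8, 14, 12, [14, 12]]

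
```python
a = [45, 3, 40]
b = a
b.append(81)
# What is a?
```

After line 1: a = [45, 3, 40]
After line 2 (b = a is an alias, same object): a = [45, 3, 40], b = [45, 3, 40]
After line 3 (b.append mutates the shared list): a = [45, 3, 40, 81], b = [45, 3, 40, 81]

[45, 3, 40, 81]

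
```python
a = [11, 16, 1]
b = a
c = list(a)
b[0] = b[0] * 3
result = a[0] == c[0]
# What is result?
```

After line 1: a = [11, 16, 1]
After line 2 (b = a, alias): a = [11, 16, 1], b = [11, 16, 1]
After line 3 (c = list(a) is a copy, new object): c = [11, 16, 1]
After line 4 (b[0] = 11 * 3 = 33; mutates shared a/b): a = b = [33, 16, 1], c = [11, 16, 1]
After line 5 (a[0] = 33, c[0] = 11; result = False)

False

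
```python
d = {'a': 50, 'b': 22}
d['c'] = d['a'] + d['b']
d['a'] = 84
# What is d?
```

After line 1: d = {'a': 50, 'b': 22}
After line 2 (d['c'] = 50 + 22): d = {'a': 50, 'b': 22, 'c': 72}
After line 3: d = {'a': 84, 'b': 22, 'c': 72}

{'a': 84, 'b': 22, 'c': 72}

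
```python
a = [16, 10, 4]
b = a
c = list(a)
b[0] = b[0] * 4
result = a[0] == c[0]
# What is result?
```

After line 1: a = [16, 10, 4]
After line 2 (b = a, alias): a = [16, 10, 4], b = [16, 10, 4]
After line 3 (c = list(a) is a copy, new object): c = [16, 10, 4]
After line 4 (b[0] = 16 * 4 = 64; mutates shared a/b): a = b = [64, 10, 4], c = [16, 10, 4]
After line 5 (a[0] = 64, c[0] = 16; result = False)

False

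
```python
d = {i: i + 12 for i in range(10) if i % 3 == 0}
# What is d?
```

{0: 12, 3: 15, 6: 18, 9: 21}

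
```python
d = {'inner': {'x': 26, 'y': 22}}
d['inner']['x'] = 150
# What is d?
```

After line 1: d = {'inner': {'x': 26, 'y': 22}}
After line 2 (inner x overwritten): d = {'inner': {'x': 150, 'y': 22}}

{'inner': {'x': 150, 'y': 22}}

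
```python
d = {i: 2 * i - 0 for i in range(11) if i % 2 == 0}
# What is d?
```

{0: 0, 2: 4, 4: 8, 6: 12, 8: 16, 10: 20}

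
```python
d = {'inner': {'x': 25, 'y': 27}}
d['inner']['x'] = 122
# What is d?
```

After line 1: d = {'inner': {'x': 25, 'y': 27}}
After line 2 (inner x overwritten): d = {'inner': {'x': 122, 'y': 27}}

{'inner': {'x': 122, 'y': 27}}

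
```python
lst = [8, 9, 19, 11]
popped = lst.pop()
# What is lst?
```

[8, 9, 19]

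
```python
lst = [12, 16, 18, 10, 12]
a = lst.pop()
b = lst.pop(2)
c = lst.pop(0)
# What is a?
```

After line 1: lst = [12, 16, 18, 10, 12]
After line 2 (pop() -> a = 12): lst = [12, 16, 18, 10]
After line 3 (pop(2) -> b = 18): lst = [12, 16, 10]
After line 4 (pop(0) -> c = 12): lst = [16, 10]

12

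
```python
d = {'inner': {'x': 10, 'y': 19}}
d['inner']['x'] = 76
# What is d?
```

After line 1: d = {'inner': {'x': 10, 'y': 19}}
After line 2 (inner x overwritten): d = {'inner': {'x': 76, 'y': 19}}

{'inner': {'x': 76, 'y': 19}}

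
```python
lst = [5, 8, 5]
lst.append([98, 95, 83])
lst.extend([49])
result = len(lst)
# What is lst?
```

After line 1: lst = [5, 8, 5]
After line 2 (append adds [98, 95, 83] as single element): lst = [5, 8, 5, [98, 95, 83]]
After line 3 (extend unpacks [49], adds 49): lst = [5, 8, 5, [98, 95, 83], 49]
After line 4: result = len(lst) = 5

[5, 8, 5, [98, 95, 83], 49]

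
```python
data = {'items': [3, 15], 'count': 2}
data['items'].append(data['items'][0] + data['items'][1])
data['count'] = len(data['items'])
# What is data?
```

After line 1: data = {'items': [3, 15], 'count': 2}
After line 2 (append 3 + 15 = 18): data = {'items': [3, 15, 18], 'count': 2}
After line 3 (count = len(items) = 3): data = {'items': [3, 15, 18], 'count': 3}

{'items': [3, 15, 18], 'count': 3}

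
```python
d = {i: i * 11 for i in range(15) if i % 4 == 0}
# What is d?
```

{0: 0, 4: 44, 8: 88, 12: 132}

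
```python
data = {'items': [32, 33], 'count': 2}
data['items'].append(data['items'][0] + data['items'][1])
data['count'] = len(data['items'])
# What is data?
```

After line 1: data = {'items': [32, 33], 'count': 2}
After line 2 (append 32 + 33 = 65): data = {'items': [32, 33, 65], 'count': 2}
After line 3 (count = len(items) = 3): data = {'items': [32, 33, 65], 'count': 3}

{'items': [32, 33, 65], 'count': 3}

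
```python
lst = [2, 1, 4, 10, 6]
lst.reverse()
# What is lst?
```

[6, 10, 4, 1, 2]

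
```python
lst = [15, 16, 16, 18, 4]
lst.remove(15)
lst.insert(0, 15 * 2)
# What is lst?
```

After line 1: lst = [15, 16, 16, 18, 4]
After line 2 (remove first 15): lst = [16, 16, 18, 4]
After line 3 (insert 30 at index 0): lst = [30, 16, 16, 18, 4]

[30, 16, 16, 18, 4]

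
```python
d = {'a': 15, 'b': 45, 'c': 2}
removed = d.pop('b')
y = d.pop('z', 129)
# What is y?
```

After line 1: d = {'a': 15, 'b': 45, 'c': 2}
After line 2 (pop 'b' returns 45): d = {'a': 15, 'c': 2}, removed = 45
After line 3 (pop 'z' missing, returns default 129): d = {'a': 15, 'c': 2}, y = 129

129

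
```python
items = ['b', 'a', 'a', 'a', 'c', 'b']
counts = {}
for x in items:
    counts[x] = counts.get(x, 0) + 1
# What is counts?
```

Initial: counts = {}, items = ['b', 'a', 'a', 'a', 'c', 'b']
See 'b': counts = {'b': 1}
See 'a': counts = {'b': 1, 'a': 1}
See 'a': counts = {'b': 1, 'a': 2}
See 'a': counts = {'b': 1, 'a': 3}
See 'c': counts = {'b': 1, 'a': 3, 'c': 1}
See 'b': counts = {'b': 2, 'a': 3, 'c': 1}

{'b': 2, 'a': 3, 'c': 1}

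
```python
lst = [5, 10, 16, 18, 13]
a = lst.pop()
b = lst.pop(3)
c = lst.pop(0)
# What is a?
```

After line 1: lst = [5, 10, 16, 18, 13]
After line 2 (pop() -> a = 13): lst = [5, 10, 16, 18]
After line 3 (pop(3) -> b = 18): lst = [5, 10, 16]
After line 4 (pop(0) -> c = 5): lst = [10, 16]

13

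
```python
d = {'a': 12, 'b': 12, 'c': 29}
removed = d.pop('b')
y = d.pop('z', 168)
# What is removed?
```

After line 1: d = {'a': 12, 'b': 12, 'c': 29}
After line 2 (pop 'b' returns 12): d = {'a': 12, 'c': 29}, removed = 12
After line 3 (pop 'z' missing, returns default 168): d = {'a': 12, 'c': 29}, y = 168

12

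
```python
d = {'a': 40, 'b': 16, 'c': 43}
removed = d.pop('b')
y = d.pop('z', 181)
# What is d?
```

After line 1: d = {'a': 40, 'b': 16, 'c': 43}
After line 2 (pop 'b' returns 16): d = {'a': 40, 'c': 43}, removed = 16
After line 3 (pop 'z' missing, returns default 181): d = {'a': 40, 'c': 43}, y = 181

{'a': 40, 'c': 43}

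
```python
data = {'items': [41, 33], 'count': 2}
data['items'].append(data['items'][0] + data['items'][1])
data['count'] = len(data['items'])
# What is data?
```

After line 1: data = {'items': [41, 33], 'count': 2}
After line 2 (append 41 + 33 = 74): data = {'items': [41, 33, 74], 'count': 2}
After line 3 (count = len(items) = 3): data = {'items': [41, 33, 74], 'count': 3}

{'items': [41, 33, 74], 'count': 3}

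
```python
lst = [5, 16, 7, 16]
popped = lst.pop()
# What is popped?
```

16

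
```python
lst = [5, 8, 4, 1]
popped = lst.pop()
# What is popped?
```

1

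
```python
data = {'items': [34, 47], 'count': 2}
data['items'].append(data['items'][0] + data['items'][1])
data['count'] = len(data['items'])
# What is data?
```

After line 1: data = {'items': [34, 47], 'count': 2}
After line 2 (append 34 + 47 = 81): data = {'items': [34, 47, 81], 'count': 2}
After line 3 (count = len(items) = 3): data = {'items': [34, 47, 81], 'count': 3}

{'items': [34, 47, 81], 'count': 3}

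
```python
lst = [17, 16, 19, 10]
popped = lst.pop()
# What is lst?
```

[17, 16, 19]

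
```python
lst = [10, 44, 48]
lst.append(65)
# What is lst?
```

[10, 44, 48, 65]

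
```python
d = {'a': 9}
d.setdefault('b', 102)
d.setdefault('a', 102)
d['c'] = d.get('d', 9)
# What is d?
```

After line 1: d = {'a': 9}
After line 2 (setdefault adds 'b'=102): d = {'a': 9, 'b': 102}
After line 3 (setdefault 'a' no-op, already exists): d = {'a': 9, 'b': 102}
After line 4 (get('d', 9) returns default since 'd' not in d): d = {'a': 9, 'b': 102, 'c': 9}

{'a': 9, 'b': 102, 'c': 9}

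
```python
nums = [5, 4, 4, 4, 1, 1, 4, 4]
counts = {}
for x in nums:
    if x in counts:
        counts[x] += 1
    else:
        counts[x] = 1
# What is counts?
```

Initial: counts = {}, nums = [5, 4, 4, 4, 1, 1, 4, 4]
See 5: counts = {5: 1}
See 4: counts = {5: 1, 4: 1}
See 4: counts = {5: 1, 4: 2}
See 4: counts = {5: 1, 4: 3}
See 1: counts = {5: 1, 4: 3, 1: 1}
See 1: counts = {5: 1, 4: 3, 1: 2}
See 4: counts = {5: 1, 4: 4, 1: 2}
See 4: counts = {5: 1, 4: 5, 1: 2}

{5: 1, 4: 5, 1: 2}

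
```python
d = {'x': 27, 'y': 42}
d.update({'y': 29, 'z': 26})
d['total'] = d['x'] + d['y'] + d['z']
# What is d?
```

After line 1: d = {'x': 27, 'y': 42}
After line 2 (y overwritten, z added): d = {'x': 27, 'y': 29, 'z': 26}
After line 3 (total = 27 + 29 + 26 = 82): d = {'x': 27, 'y': 29, 'z': 26, 'total': 82}

{'x': 27, 'y': 29, 'z': 26, 'total': 82}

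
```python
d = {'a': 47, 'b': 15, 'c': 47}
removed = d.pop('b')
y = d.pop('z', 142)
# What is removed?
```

After line 1: d = {'a': 47, 'b': 15, 'c': 47}
After line 2 (pop 'b' returns 15): d = {'a': 47, 'c': 47}, removed = 15
After line 3 (pop 'z' missing, returns default 142): d = {'a': 47, 'c': 47}, y = 142

15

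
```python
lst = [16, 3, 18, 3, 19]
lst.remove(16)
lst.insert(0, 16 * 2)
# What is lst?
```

After line 1: lst = [16, 3, 18, 3, 19]
After line 2 (remove first 16): lst = [3, 18, 3, 19]
After line 3 (insert 32 at index 0): lst = [32, 3, 18, 3, 19]

[32, 3, 18, 3, 19]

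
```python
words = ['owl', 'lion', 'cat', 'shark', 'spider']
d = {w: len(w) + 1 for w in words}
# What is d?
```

{'owl': 4, 'lion': 5, 'cat': 4, 'shark': 6, 'spider': 7}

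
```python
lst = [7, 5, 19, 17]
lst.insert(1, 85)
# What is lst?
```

[7, 85, 5, 19, 17]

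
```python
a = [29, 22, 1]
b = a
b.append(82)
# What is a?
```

After line 1: a = [29, 22, 1]
After line 2 (b = a is an alias, same object): a = [29, 22, 1], b = [29, 22, 1]
After line 3 (b.append mutates the shared list): a = [29, 22, 1, 82], b = [29, 22, 1, 82]

[29, 22, 1, 82]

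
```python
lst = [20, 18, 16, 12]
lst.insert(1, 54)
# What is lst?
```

[20, 54, 18, 16, 12]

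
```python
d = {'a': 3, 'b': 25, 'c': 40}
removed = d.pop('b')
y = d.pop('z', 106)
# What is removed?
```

After line 1: d = {'a': 3, 'b': 25, 'c': 40}
After line 2 (pop 'b' returns 25): d = {'a': 3, 'c': 40}, removed = 25
After line 3 (pop 'z' missing, returns default 106): d = {'a': 3, 'c': 40}, y = 106

25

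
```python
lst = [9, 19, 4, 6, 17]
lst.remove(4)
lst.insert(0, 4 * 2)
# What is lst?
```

After line 1: lst = [9, 19, 4, 6, 17]
After line 2 (remove first 4): lst = [9, 19, 6, 17]
After line 3 (insert 8 at index 0): lst = [8, 9, 19, 6, 17]

[8, 9, 19, 6, 17]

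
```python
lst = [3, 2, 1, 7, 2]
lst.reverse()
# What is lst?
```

[2, 7, 1, 2, 3]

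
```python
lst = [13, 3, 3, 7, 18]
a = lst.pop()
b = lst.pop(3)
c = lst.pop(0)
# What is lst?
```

After line 1: lst = [13, 3, 3, 7, 18]
After line 2 (pop() -> a = 18): lst = [13, 3, 3, 7]
After line 3 (pop(3) -> b = 7): lst = [13, 3, 3]
After line 4 (pop(0) -> c = 13): lst = [3, 3]

[3, 3]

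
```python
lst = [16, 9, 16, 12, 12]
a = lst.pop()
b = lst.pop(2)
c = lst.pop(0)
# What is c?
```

After line 1: lst = [16, 9, 16, 12, 12]
After line 2 (pop() -> a = 12): lst = [16, 9, 16, 12]
After line 3 (pop(2) -> b = 16): lst = [16, 9, 12]
After line 4 (pop(0) -> c = 16): lst = [9, 12]

16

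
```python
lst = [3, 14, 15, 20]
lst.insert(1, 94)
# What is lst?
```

[3, 94, 14, 15, 20]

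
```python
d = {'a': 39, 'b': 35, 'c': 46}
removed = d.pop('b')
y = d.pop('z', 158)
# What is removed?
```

After line 1: d = {'a': 39, 'b': 35, 'c': 46}
After line 2 (pop 'b' returns 35): d = {'a': 39, 'c': 46}, removed = 35
After line 3 (pop 'z' missing, returns default 158): d = {'a': 39, 'c': 46}, y = 158

35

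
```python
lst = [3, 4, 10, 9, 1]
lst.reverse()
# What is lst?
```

[1, 9, 10, 4, 3]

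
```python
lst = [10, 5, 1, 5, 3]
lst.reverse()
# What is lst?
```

[3, 5, 1, 5, 10]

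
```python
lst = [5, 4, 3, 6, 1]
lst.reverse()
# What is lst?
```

[1, 6, 3, 4, 5]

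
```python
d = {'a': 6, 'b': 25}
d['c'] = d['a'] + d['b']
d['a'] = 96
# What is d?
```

After line 1: d = {'a': 6, 'b': 25}
After line 2 (d['c'] = 6 + 25): d = {'a': 6, 'b': 25, 'c': 31}
After line 3: d = {'a': 96, 'b': 25, 'c': 31}

{'a': 96, 'b': 25, 'c': 31}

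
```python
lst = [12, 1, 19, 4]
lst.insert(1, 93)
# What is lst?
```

[12, 93, 1, 19, 4]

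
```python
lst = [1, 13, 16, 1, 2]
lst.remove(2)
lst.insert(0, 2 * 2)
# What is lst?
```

After line 1: lst = [1, 13, 16, 1, 2]
After line 2 (remove first 2): lst = [1, 13, 16, 1]
After line 3 (insert 4 at index 0): lst = [4, 1, 13, 16, 1]

[4, 1, 13, 16, 1]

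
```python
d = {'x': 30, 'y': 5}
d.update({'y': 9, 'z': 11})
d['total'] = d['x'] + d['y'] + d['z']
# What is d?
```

After line 1: d = {'x': 30, 'y': 5}
After line 2 (y overwritten, z added): d = {'x': 30, 'y': 9, 'z': 11}
After line 3 (total = 30 + 9 + 11 = 50): d = {'x': 30, 'y': 9, 'z': 11, 'total': 50}

{'x': 30, 'y': 9, 'z': 11, 'total': 50}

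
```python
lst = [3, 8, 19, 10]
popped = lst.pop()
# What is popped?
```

10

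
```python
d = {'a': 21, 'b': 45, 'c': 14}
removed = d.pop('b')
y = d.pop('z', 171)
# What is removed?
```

After line 1: d = {'a': 21, 'b': 45, 'c': 14}
After line 2 (pop 'b' returns 45): d = {'a': 21, 'c': 14}, removed = 45
After line 3 (pop 'z' missing, returns default 171): d = {'a': 21, 'c': 14}, y = 171

45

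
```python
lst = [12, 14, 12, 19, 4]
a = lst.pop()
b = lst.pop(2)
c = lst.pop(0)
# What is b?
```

After line 1: lst = [12, 14, 12, 19, 4]
After line 2 (pop() -> a = 4): lst = [12, 14, 12, 19]
After line 3 (pop(2) -> b = 12): lst = [12, 14, 19]
After line 4 (pop(0) -> c = 12): lst = [14, 19]

12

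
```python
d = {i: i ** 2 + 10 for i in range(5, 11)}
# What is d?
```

{5: 35, 6: 46, 7: 59, 8: 74, 9: 91, 10: 110}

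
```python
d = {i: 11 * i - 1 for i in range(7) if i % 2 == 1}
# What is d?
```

{1: 10, 3: 32, 5: 54}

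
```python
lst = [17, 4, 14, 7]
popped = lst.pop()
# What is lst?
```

[17, 4, 14]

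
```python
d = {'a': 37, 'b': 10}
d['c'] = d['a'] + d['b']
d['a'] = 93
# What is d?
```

After line 1: d = {'a': 37, 'b': 10}
After line 2 (d['c'] = 37 + 10): d = {'a': 37, 'b': 10, 'c': 47}
After line 3: d = {'a': 93, 'b': 10, 'c': 47}

{'a': 93, 'b': 10, 'c': 47}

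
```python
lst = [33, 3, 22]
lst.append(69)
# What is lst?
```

[33, 3, 22, 69]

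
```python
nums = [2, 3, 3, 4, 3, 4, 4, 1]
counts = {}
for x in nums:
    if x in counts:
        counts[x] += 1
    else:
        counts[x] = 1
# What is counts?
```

Initial: counts = {}, nums = [2, 3, 3, 4, 3, 4, 4, 1]
See 2: counts = {2: 1}
See 3: counts = {2: 1, 3: 1}
See 3: counts = {2: 1, 3: 2}
See 4: counts = {2: 1, 3: 2, 4: 1}
See 3: counts = {2: 1, 3: 3, 4: 1}
See 4: counts = {2: 1, 3: 3, 4: 2}
See 4: counts = {2: 1, 3: 3, 4: 3}
See 1: counts = {2: 1, 3: 3, 4: 3, 1: 1}

{2: 1, 3: 3, 4: 3, 1: 1}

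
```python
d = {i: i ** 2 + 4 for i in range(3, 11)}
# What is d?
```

{3: 13, 4: 20, 5: 29, 6: 40, 7: 53, 8: 68, 9: 85, 10: 104}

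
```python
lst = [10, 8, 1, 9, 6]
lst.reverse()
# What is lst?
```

[6, 9, 1, 8, 10]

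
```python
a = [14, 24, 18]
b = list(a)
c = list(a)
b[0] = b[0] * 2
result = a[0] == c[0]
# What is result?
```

After line 1: a = [14, 24, 18]
After line 2 (b = list(a), copy): a = [14, 24, 18], b = [14, 24, 18]
After line 3 (c = list(a) is a copy, new object): c = [14, 24, 18]
After line 4 (b[0] = 14 * 2 = 28; only b mutates (copy)): a = [14, 24, 18], b = [28, 24, 18], c = [14, 24, 18]
After line 5 (a[0] = 14, c[0] = 14; result = True)

True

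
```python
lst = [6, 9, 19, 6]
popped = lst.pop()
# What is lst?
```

[6, 9, 19]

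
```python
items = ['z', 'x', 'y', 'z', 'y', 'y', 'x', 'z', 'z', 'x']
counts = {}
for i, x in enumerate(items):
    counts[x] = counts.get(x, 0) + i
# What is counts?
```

Initial: counts = {}, items = ['z', 'x', 'y', 'z', 'y', 'y', 'x', 'z', 'z', 'x']
i=0, x='z': counts = {'z': 0}
i=1, x='x': counts = {'z': 0, 'x': 1}
i=2, x='y': counts = {'z': 0, 'x': 1, 'y': 2}
i=3, x='z': counts = {'z': 3, 'x': 1, 'y': 2}
i=4, x='y': counts = {'z': 3, 'x': 1, 'y': 6}
i=5, x='y': counts = {'z': 3, 'x': 1, 'y': 11}
i=6, x='x': counts = {'z': 3, 'x': 7, 'y': 11}
i=7, x='z': counts = {'z': 10, 'x': 7, 'y': 11}
i=8, x='z': counts = {'z': 18, 'x': 7, 'y': 11}
i=9, x='x': counts = {'z': 18, 'x': 16, 'y': 11}

{'z': 18, 'x': 16, 'y': 11}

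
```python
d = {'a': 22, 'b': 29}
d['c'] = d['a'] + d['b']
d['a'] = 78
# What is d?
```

After line 1: d = {'a': 22, 'b': 29}
After line 2 (d['c'] = 22 + 29): d = {'a': 22, 'b': 29, 'c': 51}
After line 3: d = {'a': 78, 'b': 29, 'c': 51}

{'a': 78, 'b': 29, 'c': 51}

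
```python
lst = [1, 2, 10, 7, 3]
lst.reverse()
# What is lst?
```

[3, 7, 10, 2, 1]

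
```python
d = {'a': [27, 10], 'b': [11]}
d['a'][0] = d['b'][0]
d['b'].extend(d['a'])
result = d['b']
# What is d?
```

After line 1: d = {'a': [27, 10], 'b': [11]}
After line 2 (a[0] = b[0] = 11): d = {'a': [11, 10], 'b': [11]}
After line 3 (b.extend(a) appends [11, 10]): d = {'a': [11, 10], 'b': [11, 11, 10]}
After line 4: result = d['b'] = [11, 11, 10]

{'a': [11, 10], 'b': [11, 11, 10]}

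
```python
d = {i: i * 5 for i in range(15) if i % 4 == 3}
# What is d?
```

{3: 15, 7: 35, 11: 55}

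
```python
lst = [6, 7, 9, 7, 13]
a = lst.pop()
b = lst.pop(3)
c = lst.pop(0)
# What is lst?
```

After line 1: lst = [6, 7, 9, 7, 13]
After line 2 (pop() -> a = 13): lst = [6, 7, 9, 7]
After line 3 (pop(3) -> b = 7): lst = [6, 7, 9]
After line 4 (pop(0) -> c = 6): lst = [7, 9]

[7, 9]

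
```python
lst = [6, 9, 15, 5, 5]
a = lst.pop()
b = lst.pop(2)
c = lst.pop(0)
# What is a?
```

After line 1: lst = [6, 9, 15, 5, 5]
After line 2 (pop() -> a = 5): lst = [6, 9, 15, 5]
After line 3 (pop(2) -> b = 15): lst = [6, 9, 5]
After line 4 (pop(0) -> c = 6): lst = [9, 5]

5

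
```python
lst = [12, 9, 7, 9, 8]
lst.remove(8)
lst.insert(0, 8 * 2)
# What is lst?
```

After line 1: lst = [12, 9, 7, 9, 8]
After line 2 (remove first 8): lst = [12, 9, 7, 9]
After line 3 (insert 16 at index 0): lst = [16, 12, 9, 7, 9]

[16, 12, 9, 7, 9]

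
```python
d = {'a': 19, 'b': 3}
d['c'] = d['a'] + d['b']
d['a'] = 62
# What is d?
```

After line 1: d = {'a': 19, 'b': 3}
After line 2 (d['c'] = 19 + 3): d = {'a': 19, 'b': 3, 'c': 22}
After line 3: d = {'a': 62, 'b': 3, 'c': 22}

{'a': 62, 'b': 3, 'c': 22}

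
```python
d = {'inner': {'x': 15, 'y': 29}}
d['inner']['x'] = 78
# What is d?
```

After line 1: d = {'inner': {'x': 15, 'y': 29}}
After line 2 (inner x overwritten): d = {'inner': {'x': 78, 'y': 29}}

{'inner': {'x': 78, 'y': 29}}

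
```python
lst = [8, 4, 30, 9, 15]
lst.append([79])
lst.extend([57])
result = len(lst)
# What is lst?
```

After line 1: lst = [8, 4, 30, 9, 15]
After line 2 (append adds [79] as single element): lst = [8, 4, 30, 9, 15, [79]]
After line 3 (extend unpacks [57], adds 57): lst = [8, 4, 30, 9, 15, [79], 57]
After line 4: result = len(lst) = 7

[8, 4, 30, 9, 15, [79], 57]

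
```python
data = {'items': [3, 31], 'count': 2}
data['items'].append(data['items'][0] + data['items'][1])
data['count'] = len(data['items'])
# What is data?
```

After line 1: data = {'items': [3, 31], 'count': 2}
After line 2 (append 3 + 31 = 34): data = {'items': [3, 31, 34], 'count': 2}
After line 3 (count = len(items) = 3): data = {'items': [3, 31, 34], 'count': 3}

{'items': [3, 31, 34], 'count': 3}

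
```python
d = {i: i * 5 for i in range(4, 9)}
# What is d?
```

{4: 20, 5: 25, 6: 30, 7: 35, 8: 40}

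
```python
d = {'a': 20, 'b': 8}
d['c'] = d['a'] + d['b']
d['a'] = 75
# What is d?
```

After line 1: d = {'a': 20, 'b': 8}
After line 2 (d['c'] = 20 + 8): d = {'a': 20, 'b': 8, 'c': 28}
After line 3: d = {'a': 75, 'b': 8, 'c': 28}

{'a': 75, 'b': 8, 'c': 28}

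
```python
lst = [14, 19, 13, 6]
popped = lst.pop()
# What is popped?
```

6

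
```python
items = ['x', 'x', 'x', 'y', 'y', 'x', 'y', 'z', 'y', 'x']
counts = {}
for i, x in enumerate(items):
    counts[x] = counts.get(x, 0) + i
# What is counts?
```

Initial: counts = {}, items = ['x', 'x', 'x', 'y', 'y', 'x', 'y', 'z', 'y', 'x']
i=0, x='x': counts = {'x': 0}
i=1, x='x': counts = {'x': 1}
i=2, x='x': counts = {'x': 3}
i=3, x='y': counts = {'x': 3, 'y': 3}
i=4, x='y': counts = {'x': 3, 'y': 7}
i=5, x='x': counts = {'x': 8, 'y': 7}
i=6, x='y': counts = {'x': 8, 'y': 13}
i=7, x='z': counts = {'x': 8, 'y': 13, 'z': 7}
i=8, x='y': counts = {'x': 8, 'y': 21, 'z': 7}
i=9, x='x': counts = {'x': 17, 'y': 21, 'z': 7}

{'x': 17, 'y': 21, 'z': 7}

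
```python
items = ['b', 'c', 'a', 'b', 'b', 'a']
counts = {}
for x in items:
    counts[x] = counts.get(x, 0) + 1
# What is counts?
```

Initial: counts = {}, items = ['b', 'c', 'a', 'b', 'b', 'a']
See 'b': counts = {'b': 1}
See 'c': counts = {'b': 1, 'c': 1}
See 'a': counts = {'b': 1, 'c': 1, 'a': 1}
See 'b': counts = {'b': 2, 'c': 1, 'a': 1}
See 'b': counts = {'b': 3, 'c': 1, 'a': 1}
See 'a': counts = {'b': 3, 'c': 1, 'a': 2}

{'b': 3, 'c': 1, 'a': 2}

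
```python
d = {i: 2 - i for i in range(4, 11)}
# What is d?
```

{4: -2, 5: -3, 6: -4, 7: -5, 8: -6, 9: -7, 10: -8}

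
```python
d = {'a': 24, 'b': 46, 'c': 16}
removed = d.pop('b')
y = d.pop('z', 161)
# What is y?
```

After line 1: d = {'a': 24, 'b': 46, 'c': 16}
After line 2 (pop 'b' returns 46): d = {'a': 24, 'c': 16}, removed = 46
After line 3 (pop 'z' missing, returns default 161): d = {'a': 24, 'c': 16}, y = 161

161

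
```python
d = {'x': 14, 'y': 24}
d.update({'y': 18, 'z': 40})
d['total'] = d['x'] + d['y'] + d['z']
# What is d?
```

After line 1: d = {'x': 14, 'y': 24}
After line 2 (y overwritten, z added): d = {'x': 14, 'y': 18, 'z': 40}
After line 3 (total = 14 + 18 + 40 = 72): d = {'x': 14, 'y': 18, 'z': 40, 'total': 72}

{'x': 14, 'y': 18, 'z': 40, 'total': 72}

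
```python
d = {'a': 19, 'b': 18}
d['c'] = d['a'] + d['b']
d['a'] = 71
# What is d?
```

After line 1: d = {'a': 19, 'b': 18}
After line 2 (d['c'] = 19 + 18): d = {'a': 19, 'b': 18, 'c': 37}
After line 3: d = {'a': 71, 'b': 18, 'c': 37}

{'a': 71, 'b': 18, 'c': 37}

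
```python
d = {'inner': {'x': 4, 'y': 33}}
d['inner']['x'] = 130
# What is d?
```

After line 1: d = {'inner': {'x': 4, 'y': 33}}
After line 2 (inner x overwritten): d = {'inner': {'x': 130, 'y': 33}}

{'inner': {'x': 130, 'y': 33}}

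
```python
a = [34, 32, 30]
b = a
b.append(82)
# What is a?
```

After line 1: a = [34, 32, 30]
After line 2 (b = a is an alias, same object): a = [34, 32, 30], b = [34, 32, 30]
After line 3 (b.append mutates the shared list): a = [34, 32, 30, 82], b = [34, 32, 30, 82]

[34, 32, 30, 82]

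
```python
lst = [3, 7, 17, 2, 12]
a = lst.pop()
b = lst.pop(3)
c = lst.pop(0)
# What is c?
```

After line 1: lst = [3, 7, 17, 2, 12]
After line 2 (pop() -> a = 12): lst = [3, 7, 17, 2]
After line 3 (pop(3) -> b = 2): lst = [3, 7, 17]
After line 4 (pop(0) -> c = 3): lst = [7, 17]

3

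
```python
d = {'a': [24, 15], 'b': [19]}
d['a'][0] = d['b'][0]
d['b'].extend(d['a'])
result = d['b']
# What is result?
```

After line 1: d = {'a': [24, 15], 'b': [19]}
After line 2 (a[0] = b[0] = 19): d = {'a': [19, 15], 'b': [19]}
After line 3 (b.extend(a) appends [19, 15]): d = {'a': [19, 15], 'b': [19, 19, 15]}
After line 4: result = d['b'] = [19, 19, 15]

[19, 19, 15]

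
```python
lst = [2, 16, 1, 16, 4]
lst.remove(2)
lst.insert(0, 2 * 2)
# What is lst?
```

After line 1: lst = [2, 16, 1, 16, 4]
After line 2 (remove first 2): lst = [16, 1, 16, 4]
After line 3 (insert 4 at index 0): lst = [4, 16, 1, 16, 4]

[4, 16, 1, 16, 4]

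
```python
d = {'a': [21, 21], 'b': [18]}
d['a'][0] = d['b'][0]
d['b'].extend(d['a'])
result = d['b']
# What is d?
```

After line 1: d = {'a': [21, 21], 'b': [18]}
After line 2 (a[0] = b[0] = 18): d = {'a': [18, 21], 'b': [18]}
After line 3 (b.extend(a) appends [18, 21]): d = {'a': [18, 21], 'b': [18, 18, 21]}
After line 4: result = d['b'] = [18, 18, 21]

{'a': [18, 21], 'b': [18, 18, 21]}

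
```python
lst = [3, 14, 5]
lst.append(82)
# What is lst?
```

[3, 14, 5, 82]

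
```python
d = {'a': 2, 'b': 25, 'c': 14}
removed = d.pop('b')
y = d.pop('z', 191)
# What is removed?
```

After line 1: d = {'a': 2, 'b': 25, 'c': 14}
After line 2 (pop 'b' returns 25): d = {'a': 2, 'c': 14}, removed = 25
After line 3 (pop 'z' missing, returns default 191): d = {'a': 2, 'c': 14}, y = 191

25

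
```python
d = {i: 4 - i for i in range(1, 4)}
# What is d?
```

{1: 3, 2: 2, 3: 1}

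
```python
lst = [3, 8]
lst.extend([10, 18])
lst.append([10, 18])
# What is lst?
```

After line 1: lst = [3, 8]
After line 2 (extend unpacks [10, 18]): lst = [3, 8, 10, 18]
After line 3 (append adds [10, 18] as single element): lst = [3, 8, 10, 18, [10, 18]]

[3, 8, 10, 18, [10, 18]]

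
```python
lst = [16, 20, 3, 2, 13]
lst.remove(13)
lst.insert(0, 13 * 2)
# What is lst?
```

After line 1: lst = [16, 20, 3, 2, 13]
After line 2 (remove first 13): lst = [16, 20, 3, 2]
After line 3 (insert 26 at index 0): lst = [26, 16, 20, 3, 2]

[26, 16, 20, 3, 2]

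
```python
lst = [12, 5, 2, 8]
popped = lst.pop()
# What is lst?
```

[12, 5, 2]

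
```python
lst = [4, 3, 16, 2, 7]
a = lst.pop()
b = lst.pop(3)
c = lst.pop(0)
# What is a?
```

After line 1: lst = [4, 3, 16, 2, 7]
After line 2 (pop() -> a = 7): lst = [4, 3, 16, 2]
After line 3 (pop(3) -> b = 2): lst = [4, 3, 16]
After line 4 (pop(0) -> c = 4): lst = [3, 16]

7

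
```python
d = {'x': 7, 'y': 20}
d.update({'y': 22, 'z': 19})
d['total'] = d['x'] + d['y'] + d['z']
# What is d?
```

After line 1: d = {'x': 7, 'y': 20}
After line 2 (y overwritten, z added): d = {'x': 7, 'y': 22, 'z': 19}
After line 3 (total = 7 + 22 + 19 = 48): d = {'x': 7, 'y': 22, 'z': 19, 'total': 48}

{'x': 7, 'y': 22, 'z': 19, 'total': 48}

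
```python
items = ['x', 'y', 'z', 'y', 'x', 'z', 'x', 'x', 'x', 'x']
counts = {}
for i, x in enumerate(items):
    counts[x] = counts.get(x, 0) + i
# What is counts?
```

Initial: counts = {}, items = ['x', 'y', 'z', 'y', 'x', 'z', 'x', 'x', 'x', 'x']
i=0, x='x': counts = {'x': 0}
i=1, x='y': counts = {'x': 0, 'y': 1}
i=2, x='z': counts = {'x': 0, 'y': 1, 'z': 2}
i=3, x='y': counts = {'x': 0, 'y': 4, 'z': 2}
i=4, x='x': counts = {'x': 4, 'y': 4, 'z': 2}
i=5, x='z': counts = {'x': 4, 'y': 4, 'z': 7}
i=6, x='x': counts = {'x': 10, 'y': 4, 'z': 7}
i=7, x='x': counts = {'x': 17, 'y': 4, 'z': 7}
i=8, x='x': counts = {'x': 25, 'y': 4, 'z': 7}
i=9, x='x': counts = {'x': 34, 'y': 4, 'z': 7}

{'x': 34, 'y': 4, 'z': 7}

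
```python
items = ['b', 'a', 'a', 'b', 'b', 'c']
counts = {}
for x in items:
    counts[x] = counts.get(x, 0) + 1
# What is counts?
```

Initial: counts = {}, items = ['b', 'a', 'a', 'b', 'b', 'c']
See 'b': counts = {'b': 1}
See 'a': counts = {'b': 1, 'a': 1}
See 'a': counts = {'b': 1, 'a': 2}
See 'b': counts = {'b': 2, 'a': 2}
See 'b': counts = {'b': 3, 'a': 2}
See 'c': counts = {'b': 3, 'a': 2, 'c': 1}

{'b': 3, 'a': 2, 'c': 1}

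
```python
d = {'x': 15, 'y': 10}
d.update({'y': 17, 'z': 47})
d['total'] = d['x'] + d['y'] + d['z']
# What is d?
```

After line 1: d = {'x': 15, 'y': 10}
After line 2 (y overwritten, z added): d = {'x': 15, 'y': 17, 'z': 47}
After line 3 (total = 15 + 17 + 47 = 79): d = {'x': 15, 'y': 17, 'z': 47, 'total': 79}

{'x': 15, 'y': 17, 'z': 47, 'total': 79}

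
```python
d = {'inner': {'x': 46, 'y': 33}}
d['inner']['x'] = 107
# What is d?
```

After line 1: d = {'inner': {'x': 46, 'y': 33}}
After line 2 (inner x overwritten): d = {'inner': {'x': 107, 'y': 33}}

{'inner': {'x': 107, 'y': 33}}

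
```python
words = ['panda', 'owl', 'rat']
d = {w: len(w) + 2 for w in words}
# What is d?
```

{'panda': 7, 'owl': 5, 'rat': 5}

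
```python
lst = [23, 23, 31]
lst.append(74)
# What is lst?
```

[23, 23, 31, 74]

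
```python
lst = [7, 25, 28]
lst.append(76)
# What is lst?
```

[7, 25, 28, 76]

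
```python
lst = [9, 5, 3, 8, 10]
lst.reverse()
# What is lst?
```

[10, 8, 3, 5, 9]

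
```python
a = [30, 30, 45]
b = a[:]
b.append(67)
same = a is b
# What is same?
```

After line 1: a = [30, 30, 45]
After line 2 (b = a[:] is a shallow copy, new object): a = [30, 30, 45], b = [30, 30, 45]
After line 3 (append only mutates b): a = [30, 30, 45], b = [30, 30, 45, 67]
After line 4 (same = a is b; different objects -> False): same = False

False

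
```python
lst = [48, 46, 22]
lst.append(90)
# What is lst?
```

[48, 46, 22, 90]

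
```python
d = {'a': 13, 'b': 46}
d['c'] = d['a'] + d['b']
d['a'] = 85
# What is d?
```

After line 1: d = {'a': 13, 'b': 46}
After line 2 (d['c'] = 13 + 46): d = {'a': 13, 'b': 46, 'c': 59}
After line 3: d = {'a': 85, 'b': 46, 'c': 59}

{'a': 85, 'b': 46, 'c': 59}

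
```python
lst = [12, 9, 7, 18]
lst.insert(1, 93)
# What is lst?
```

[12, 93, 9, 7, 18]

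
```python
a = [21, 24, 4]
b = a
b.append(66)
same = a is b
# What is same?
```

After line 1: a = [21, 24, 4]
After line 2 (b = a is an alias, same object): a = [21, 24, 4], b = [21, 24, 4]
After line 3 (b.append mutates the shared list): a = [21, 24, 4, 66], b = [21, 24, 4, 66]
After line 4 (same = a is b; same object -> True): same = True

True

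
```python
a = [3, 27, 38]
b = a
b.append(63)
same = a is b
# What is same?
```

After line 1: a = [3, 27, 38]
After line 2 (b = a is an alias, same object): a = [3, 27, 38], b = [3, 27, 38]
After line 3 (b.append mutates the shared list): a = [3, 27, 38, 63], b = [3, 27, 38, 63]
After line 4 (same = a is b; same object -> True): same = True

True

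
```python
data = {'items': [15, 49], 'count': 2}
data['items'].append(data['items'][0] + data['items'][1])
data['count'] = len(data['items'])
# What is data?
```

After line 1: data = {'items': [15, 49], 'count': 2}
After line 2 (append 15 + 49 = 64): data = {'items': [15, 49, 64], 'count': 2}
After line 3 (count = len(items) = 3): data = {'items': [15, 49, 64], 'count': 3}

{'items': [15, 49, 64], 'count': 3}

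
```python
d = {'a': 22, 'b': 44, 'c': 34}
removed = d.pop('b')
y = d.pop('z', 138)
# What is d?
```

After line 1: d = {'a': 22, 'b': 44, 'c': 34}
After line 2 (pop 'b' returns 44): d = {'a': 22, 'c': 34}, removed = 44
After line 3 (pop 'z' missing, returns default 138): d = {'a': 22, 'c': 34}, y = 138

{'a': 22, 'c': 34}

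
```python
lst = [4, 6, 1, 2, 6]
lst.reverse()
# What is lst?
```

[6, 2, 1, 6, 4]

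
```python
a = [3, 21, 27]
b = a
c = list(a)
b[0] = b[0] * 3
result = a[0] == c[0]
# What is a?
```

After line 1: a = [3, 21, 27]
After line 2 (b = a, alias): a = [3, 21, 27], b = [3, 21, 27]
After line 3 (c = list(a) is a copy, new object): c = [3, 21, 27]
After line 4 (b[0] = 3 * 3 = 9; mutates shared a/b): a = b = [9, 21, 27], c = [3, 21, 27]
After line 5 (a[0] = 9, c[0] = 3; result = False)

[9, 21, 27]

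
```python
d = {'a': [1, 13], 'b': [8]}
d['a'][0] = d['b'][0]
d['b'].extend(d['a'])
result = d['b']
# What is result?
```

After line 1: d = {'a': [1, 13], 'b': [8]}
After line 2 (a[0] = b[0] = 8): d = {'a': [8, 13], 'b': [8]}
After line 3 (b.extend(a) appends [8, 13]): d = {'a': [8, 13], 'b': [8, 8, 13]}
After line 4: result = d['b'] = [8, 8, 13]

[8, 8, 13]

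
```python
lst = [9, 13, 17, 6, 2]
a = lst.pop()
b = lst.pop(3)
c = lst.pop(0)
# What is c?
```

After line 1: lst = [9, 13, 17, 6, 2]
After line 2 (pop() -> a = 2): lst = [9, 13, 17, 6]
After line 3 (pop(3) -> b = 6): lst = [9, 13, 17]
After line 4 (pop(0) -> c = 9): lst = [13, 17]

9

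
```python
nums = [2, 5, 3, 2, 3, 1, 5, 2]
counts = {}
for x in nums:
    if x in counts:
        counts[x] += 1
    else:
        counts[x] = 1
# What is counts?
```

Initial: counts = {}, nums = [2, 5, 3, 2, 3, 1, 5, 2]
See 2: counts = {2: 1}
See 5: counts = {2: 1, 5: 1}
See 3: counts = {2: 1, 5: 1, 3: 1}
See 2: counts = {2: 2, 5: 1, 3: 1}
See 3: counts = {2: 2, 5: 1, 3: 2}
See 1: counts = {2: 2, 5: 1, 3: 2, 1: 1}
See 5: counts = {2: 2, 5: 2, 3: 2, 1: 1}
See 2: counts = {2: 3, 5: 2, 3: 2, 1: 1}

{2: 3, 5: 2, 3: 2, 1: 1}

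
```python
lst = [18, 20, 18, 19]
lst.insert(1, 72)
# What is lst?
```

[18, 72, 20, 18, 19]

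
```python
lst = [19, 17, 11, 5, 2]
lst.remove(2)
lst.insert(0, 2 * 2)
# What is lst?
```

After line 1: lst = [19, 17, 11, 5, 2]
After line 2 (remove first 2): lst = [19, 17, 11, 5]
After line 3 (insert 4 at index 0): lst = [4, 19, 17, 11, 5]

[4, 19, 17, 11, 5]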